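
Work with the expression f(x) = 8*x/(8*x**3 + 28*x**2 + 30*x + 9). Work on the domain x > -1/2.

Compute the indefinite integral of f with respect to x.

Factor the denominator ((2*x + 1)*(2*x + 3)**2) and decompose: f = 1/(2*x + 3) + 6/(2*x + 3)**2 - 1/(2*x + 1); each piece integrates to a log, atan, or power term.
Check: d/dx[-log(x + 1/2)/2 + log(x + 3/2)/2 - 24/(16*x + 24)] = 8*x/(8*x**3 + 28*x**2 + 30*x + 9) = f(x).

F(x) = -log(x + 1/2)/2 + log(x + 3/2)/2 - 24/(16*x + 24) + C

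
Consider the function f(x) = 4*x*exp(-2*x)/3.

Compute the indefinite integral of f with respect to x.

Recognize the product-rule pattern: f = u'v + uv' with u = -2*x/3 - 1/3, v = exp(-2*x), so integration by parts undoes it.
Check: d/dx[(-2*x - 1)*exp(-2*x)/3] = 4*x*exp(-2*x)/3 = f(x).

F(x) = (-2*x - 1)*exp(-2*x)/3 + C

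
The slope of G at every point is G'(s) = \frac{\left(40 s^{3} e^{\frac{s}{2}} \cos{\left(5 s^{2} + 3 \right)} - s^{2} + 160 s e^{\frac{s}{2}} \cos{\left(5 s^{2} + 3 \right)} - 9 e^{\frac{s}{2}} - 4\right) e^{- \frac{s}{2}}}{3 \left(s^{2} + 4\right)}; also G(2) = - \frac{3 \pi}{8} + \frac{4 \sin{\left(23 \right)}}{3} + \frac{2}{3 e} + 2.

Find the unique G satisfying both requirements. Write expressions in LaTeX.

Recover the given G'(s) by differentiating a candidate G(s); any mismatch rules it out.
A general antiderivative is \frac{4 \sin{\left(5 s^{2} + 3 \right)}}{3} - \frac{3 \operatorname{atan}{\left(\frac{s}{2} \right)}}{2} + \frac{2 e^{- \frac{s}{2}}}{3} + C.
The condition gives C = - \frac{3 \pi}{8} + \frac{4 \sin{\left(23 \right)}}{3} + \frac{2}{3 e} + 2 - (- \frac{3 \pi}{8} + \frac{4 \sin{\left(23 \right)}}{3} + \frac{2}{3 e}) = 2.
So G(s) = \frac{4 \sin{\left(5 s^{2} + 3 \right)}}{3} - \frac{3 \operatorname{atan}{\left(\frac{s}{2} \right)}}{2} + 2 + \frac{2 e^{- \frac{s}{2}}}{3}.
Check: d/ds[\frac{4 \sin{\left(5 s^{2} + 3 \right)}}{3} - \frac{3 \operatorname{atan}{\left(\frac{s}{2} \right)}}{2} + 2 + \frac{2 e^{- \frac{s}{2}}}{3}] = \frac{40 s^{3} e^{\frac{s}{2}} \cos{\left(5 s^{2} + 3 \right)} - s^{2} + 160 s e^{\frac{s}{2}} \cos{\left(5 s^{2} + 3 \right)} - 9 e^{\frac{s}{2}} - 4}{3 s^{2} e^{\frac{s}{2}} + 12 e^{\frac{s}{2}}}, which equals G'(s).

G(s) = \frac{4 \sin{\left(5 s^{2} + 3 \right)}}{3} - \frac{3 \operatorname{atan}{\left(\frac{s}{2} \right)}}{2} + 2 + \frac{2 e^{- \frac{s}{2}}}{3}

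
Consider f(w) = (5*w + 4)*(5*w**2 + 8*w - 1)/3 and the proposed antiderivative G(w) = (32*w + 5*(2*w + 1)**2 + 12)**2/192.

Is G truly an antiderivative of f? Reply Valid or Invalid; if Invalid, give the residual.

d/dw[G] = 25*w**3/3 + 65*w**2/2 + 141*w/4 + 221/24
d/dw[G] - f(w) = 25*w**2/2 + 105*w/4 + 253/24 != 0.

Invalid: d/dw[G] - f = 25*w**2/2 + 105*w/4 + 253/24, which is not 0.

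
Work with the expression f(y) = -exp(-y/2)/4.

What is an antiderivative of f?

A first test for any F(y): its y-derivative must equal f(y) identically.
Check: d/dy[exp(-y/2)/2] = -exp(-y/2)/4 = f(y).

An antiderivative is F(y) = exp(-y/2)/2.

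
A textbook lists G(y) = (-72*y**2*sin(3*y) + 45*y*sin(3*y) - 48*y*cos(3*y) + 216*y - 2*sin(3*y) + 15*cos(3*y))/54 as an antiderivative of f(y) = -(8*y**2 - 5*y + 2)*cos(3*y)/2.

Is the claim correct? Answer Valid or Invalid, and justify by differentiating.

d/dy[G] = -4*y**2*cos(3*y) + 5*y*cos(3*y)/2 - cos(3*y) + 4
d/dy[G] - f(y) = 4 != 0.

Invalid: d/dy[G] - f = 4, which is not 0.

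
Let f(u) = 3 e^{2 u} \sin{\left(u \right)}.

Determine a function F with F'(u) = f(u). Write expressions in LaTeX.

Check any antiderivative F(u) by computing F'(u) and comparing it with f(u).
Check: d/du[\frac{3 \left(2 \sin{\left(u \right)} - \cos{\left(u \right)}\right) e^{2 u}}{5}] = 3 e^{2 u} \sin{\left(u \right)} = f(u).

An antiderivative is F(u) = \frac{3 \left(2 \sin{\left(u \right)} - \cos{\left(u \right)}\right) e^{2 u}}{5}.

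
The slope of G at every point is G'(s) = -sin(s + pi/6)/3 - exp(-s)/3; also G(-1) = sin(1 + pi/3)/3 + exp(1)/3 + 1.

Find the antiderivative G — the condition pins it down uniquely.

G(s) = (exp(s)*cos(s + pi/6) + 3*exp(s) + 1)*exp(-s)/3

The integrand splits into summands that can be handled one at a time.
A general antiderivative is cos(s + pi/6)/3 + exp(-s)/3 + C.
The condition gives C = sin(1 + pi/3)/3 + exp(1)/3 + 1 - (sin(1 + pi/3)/3 + exp(1)/3) = 1.
So G(s) = (exp(s)*cos(s + pi/6) + 3*exp(s) + 1)*exp(-s)/3.
Check: d/ds[(exp(s)*cos(s + pi/6) + 3*exp(s) + 1)*exp(-s)/3] = (-exp(s)*sin(s + pi/6) - 1)*exp(-s)/3, which equals G'(s).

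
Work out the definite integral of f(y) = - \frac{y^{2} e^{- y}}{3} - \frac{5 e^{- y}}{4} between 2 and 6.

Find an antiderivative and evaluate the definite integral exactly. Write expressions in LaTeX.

Antiderivative: F(y) = \frac{y^{2} e^{- y}}{3} + \frac{2 y e^{- y}}{3} + \frac{23 e^{- y}}{12}; value = - \frac{55}{12 e^{2}} + \frac{215}{12 e^{6}}

f has the shape u'v + uv' for u = \frac{y^{2}}{3} + \frac{2 y}{3} + \frac{23}{12} and v = e^{- y} — it is the derivative of the product u*v.
F(y) = \frac{y^{2} e^{- y}}{3} + \frac{2 y e^{- y}}{3} + \frac{23 e^{- y}}{12} is an antiderivative of f.
Check: d/dy[\frac{y^{2} e^{- y}}{3} + \frac{2 y e^{- y}}{3} + \frac{23 e^{- y}}{12}] = \frac{\left(- 4 y^{2} - 15\right) e^{- y}}{12}, which equals f(y).
F(6) = \frac{215}{12 e^{6}}; F(2) = \frac{55}{12 e^{2}}.
Integral = F(6) - F(2) = - \frac{55}{12 e^{2}} + \frac{215}{12 e^{6}}.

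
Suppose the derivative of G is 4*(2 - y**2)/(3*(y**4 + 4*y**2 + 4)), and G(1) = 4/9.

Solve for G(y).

G(y) = 4*y/(3*y**2 + 6)

G'(y) has the shape u'v + uv' for u = 4*y and v = 1/(3*y**2 + 6) — it is the derivative of the product u*v.
A general antiderivative is 4*y/(3*y**2 + 6) + C.
The condition gives C = 4/9 - (4/9) = 0.
So G(y) = 4*y/(3*y**2 + 6).
Check: d/dy[4*y/(3*y**2 + 6)] = (8 - 4*y**2)/(3*y**4 + 12*y**2 + 12), which equals G'(y).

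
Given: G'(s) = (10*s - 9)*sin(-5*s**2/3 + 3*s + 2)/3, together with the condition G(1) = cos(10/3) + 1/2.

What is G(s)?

G(s) = cos(-5*s**2/3 + 3*s + 2) + 1/2

G'(s) matches the chain-rule pattern g'(h)*h' with inner function h(s) = -5*s**2/3 + 3*s + 2; substituting u = h(s) collapses the integral.
A general antiderivative is cos(-5*s**2/3 + 3*s + 2) + C.
The condition gives C = cos(10/3) + 1/2 - (cos(10/3)) = 1/2.
So G(s) = cos(-5*s**2/3 + 3*s + 2) + 1/2.
Check: d/ds[cos(-5*s**2/3 + 3*s + 2) + 1/2] = 10*s*sin(-5*s**2/3 + 3*s + 2)/3 - 3*sin(-5*s**2/3 + 3*s + 2), which equals G'(s).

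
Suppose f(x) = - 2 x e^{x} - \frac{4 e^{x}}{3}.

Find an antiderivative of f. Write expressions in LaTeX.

An antiderivative is F(x) = - \frac{2 \left(3 x - 1\right) e^{x}}{3}.

f has the shape u'v + uv' for u = \frac{2}{3} - 2 x and v = e^{x} — it is the derivative of the product u*v.
Check: d/dx[- \frac{2 \left(3 x - 1\right) e^{x}}{3}] = - 2 x e^{x} - \frac{4 e^{x}}{3} = f(x).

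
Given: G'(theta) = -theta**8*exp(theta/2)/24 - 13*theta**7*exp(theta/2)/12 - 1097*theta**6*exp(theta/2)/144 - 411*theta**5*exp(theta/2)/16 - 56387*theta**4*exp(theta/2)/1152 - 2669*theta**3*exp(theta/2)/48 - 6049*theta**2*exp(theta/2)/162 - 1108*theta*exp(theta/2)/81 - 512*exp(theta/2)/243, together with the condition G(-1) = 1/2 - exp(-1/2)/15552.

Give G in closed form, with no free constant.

G(theta) = -4*(-theta**2/2 - 5*theta/4 - 2/3)**4*exp(theta/2)/3 + 1/2

Recognize the product-rule pattern: G'(theta) = u'v + uv' with u = -4*(-theta**2/2 - 5*theta/4 - 2/3)**4/3, v = exp(theta/2), so integration by parts undoes it.
A general antiderivative is -4*(-theta**2/2 - 5*theta/4 - 2/3)**4*exp(theta/2)/3 + C.
The condition gives C = 1/2 - exp(-1/2)/15552 - (-exp(-1/2)/15552) = 1/2.
So G(theta) = -4*(-theta**2/2 - 5*theta/4 - 2/3)**4*exp(theta/2)/3 + 1/2.
Check: d/dtheta[-4*(-theta**2/2 - 5*theta/4 - 2/3)**4*exp(theta/2)/3 + 1/2] = -theta**8*exp(theta/2)/24 - 13*theta**7*exp(theta/2)/12 - 1097*theta**6*exp(theta/2)/144 - 411*theta**5*exp(theta/2)/16 - 56387*theta**4*exp(theta/2)/1152 - 2669*theta**3*exp(theta/2)/48 - 6049*theta**2*exp(theta/2)/162 - 1108*theta*exp(theta/2)/81 - 512*exp(theta/2)/243 = G'(theta).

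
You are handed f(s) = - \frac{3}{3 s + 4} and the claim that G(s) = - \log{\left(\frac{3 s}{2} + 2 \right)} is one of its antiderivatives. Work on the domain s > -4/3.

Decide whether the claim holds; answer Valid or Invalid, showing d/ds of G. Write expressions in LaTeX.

d/ds[G] = - \frac{3}{3 s + 4}
This equals f(s) exactly, so the claim holds.

Valid - the claim checks out under differentiation.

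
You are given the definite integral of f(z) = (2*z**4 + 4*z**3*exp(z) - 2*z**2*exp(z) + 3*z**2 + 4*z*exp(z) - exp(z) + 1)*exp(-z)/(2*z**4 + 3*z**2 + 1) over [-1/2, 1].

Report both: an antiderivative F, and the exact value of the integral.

Since d/dz undoes antidifferentiation here, F'(z) = f(z) is required of F(z).
F(z) = (exp(z)*log(z**2 + 1/2) - exp(z)*atan(z) - 1)*exp(-z) is an antiderivative of f.
Check: d/dz[(exp(z)*log(z**2 + 1/2) - exp(z)*atan(z) - 1)*exp(-z)] = (2*z**4 + 4*z**3*exp(z) - 2*z**2*exp(z) + 3*z**2 + 4*z*exp(z) - exp(z) + 1)/(2*z**4*exp(z) + 3*z**2*exp(z) + exp(z)), which equals f(z).
F(1) = -pi/4 - exp(-1) + log(3/2); F(-1/2) = -exp(1/2) + log(3/4) + atan(1/2).
Integral = F(1) - F(-1/2) = -pi/4 - atan(1/2) - exp(-1) - log(3/4) + log(3/2) + exp(1/2).

Antiderivative: F(z) = (exp(z)*log(z**2 + 1/2) - exp(z)*atan(z) - 1)*exp(-z); value = -pi/4 - atan(1/2) - exp(-1) - log(3/4) + log(3/2) + exp(1/2)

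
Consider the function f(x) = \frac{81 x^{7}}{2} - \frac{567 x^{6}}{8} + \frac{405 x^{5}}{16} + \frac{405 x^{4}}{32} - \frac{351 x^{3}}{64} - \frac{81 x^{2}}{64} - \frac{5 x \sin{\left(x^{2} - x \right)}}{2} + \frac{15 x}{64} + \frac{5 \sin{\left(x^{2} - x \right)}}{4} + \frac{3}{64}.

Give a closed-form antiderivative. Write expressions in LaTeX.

An antiderivative is F(x) = \left(- \frac{3 x^{2}}{2} + \frac{3 x}{4} + \frac{1}{4}\right)^{4} + \frac{5 \cos{\left(x^{2} - x \right)}}{4}.

Integrate term by term and add the pieces.
Check: d/dx[\left(- \frac{3 x^{2}}{2} + \frac{3 x}{4} + \frac{1}{4}\right)^{4} + \frac{5 \cos{\left(x^{2} - x \right)}}{4}] = \frac{81 x^{7}}{2} - \frac{567 x^{6}}{8} + \frac{405 x^{5}}{16} + \frac{405 x^{4}}{32} - \frac{351 x^{3}}{64} - \frac{81 x^{2}}{64} - \frac{5 x \sin{\left(x^{2} - x \right)}}{2} + \frac{15 x}{64} + \frac{5 \sin{\left(x^{2} - x \right)}}{4} + \frac{3}{64} = f(x).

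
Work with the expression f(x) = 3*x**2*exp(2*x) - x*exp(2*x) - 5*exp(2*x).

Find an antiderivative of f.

Recognize the product-rule pattern: f = u'v + uv' with u = 3*x**2/2 - 2*x - 3/2, v = exp(2*x), so integration by parts undoes it.
Check: d/dx[(3*x**2 - 4*x - 3)*exp(2*x)/2] = 3*x**2*exp(2*x) - x*exp(2*x) - 5*exp(2*x) = f(x).

An antiderivative is F(x) = (3*x**2 - 4*x - 3)*exp(2*x)/2.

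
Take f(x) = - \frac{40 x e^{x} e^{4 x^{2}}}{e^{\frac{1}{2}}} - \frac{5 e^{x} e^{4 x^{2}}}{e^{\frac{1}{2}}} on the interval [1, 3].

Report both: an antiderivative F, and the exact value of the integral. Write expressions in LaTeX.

Antiderivative: F(x) = - \frac{5 e^{x} e^{4 x^{2}}}{e^{\frac{1}{2}}}; value = - 5 e^{\frac{77}{2}} + 5 e^{\frac{9}{2}}

The substitution u = 4 x^{2} + x - \frac{1}{2} works: f is exactly (dF/du)*(du/dx) for that inner function.
F(x) = - \frac{5 e^{x} e^{4 x^{2}}}{e^{\frac{1}{2}}} is an antiderivative of f.
Check: d/dx[- \frac{5 e^{x} e^{4 x^{2}}}{e^{\frac{1}{2}}}] = \frac{- 40 x e^{x} e^{4 x^{2}} - 5 e^{x} e^{4 x^{2}}}{e^{\frac{1}{2}}}, which equals f(x).
F(3) = - 5 e^{\frac{77}{2}}; F(1) = - 5 e^{\frac{9}{2}}.
Integral = F(3) - F(1) = - 5 e^{\frac{77}{2}} + 5 e^{\frac{9}{2}}.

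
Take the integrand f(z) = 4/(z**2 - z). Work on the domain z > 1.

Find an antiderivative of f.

The denominator factors as z*(z - 1); partial fractions split f into directly integrable pieces: 4/(z - 1) - 4/z.
Check: d/dz[4*(-log(z) + log(z - 1))] = 4/(z**2 - z) = f(z).

An antiderivative is F(z) = 4*(-log(z) + log(z - 1)).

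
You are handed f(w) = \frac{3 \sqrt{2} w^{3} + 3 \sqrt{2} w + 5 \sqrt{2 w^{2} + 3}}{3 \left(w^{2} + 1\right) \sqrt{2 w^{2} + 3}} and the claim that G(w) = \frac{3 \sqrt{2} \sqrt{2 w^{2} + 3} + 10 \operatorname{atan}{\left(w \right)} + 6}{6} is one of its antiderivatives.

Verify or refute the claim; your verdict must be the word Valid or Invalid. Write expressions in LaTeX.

d/dw[G] = \frac{3 \sqrt{2} w^{3} + 3 \sqrt{2} w + 5 \sqrt{2 w^{2} + 3}}{3 w^{2} \sqrt{2 w^{2} + 3} + 3 \sqrt{2 w^{2} + 3}}
This equals f(w) exactly, so the claim holds.

Valid. The derivative of G reproduces f.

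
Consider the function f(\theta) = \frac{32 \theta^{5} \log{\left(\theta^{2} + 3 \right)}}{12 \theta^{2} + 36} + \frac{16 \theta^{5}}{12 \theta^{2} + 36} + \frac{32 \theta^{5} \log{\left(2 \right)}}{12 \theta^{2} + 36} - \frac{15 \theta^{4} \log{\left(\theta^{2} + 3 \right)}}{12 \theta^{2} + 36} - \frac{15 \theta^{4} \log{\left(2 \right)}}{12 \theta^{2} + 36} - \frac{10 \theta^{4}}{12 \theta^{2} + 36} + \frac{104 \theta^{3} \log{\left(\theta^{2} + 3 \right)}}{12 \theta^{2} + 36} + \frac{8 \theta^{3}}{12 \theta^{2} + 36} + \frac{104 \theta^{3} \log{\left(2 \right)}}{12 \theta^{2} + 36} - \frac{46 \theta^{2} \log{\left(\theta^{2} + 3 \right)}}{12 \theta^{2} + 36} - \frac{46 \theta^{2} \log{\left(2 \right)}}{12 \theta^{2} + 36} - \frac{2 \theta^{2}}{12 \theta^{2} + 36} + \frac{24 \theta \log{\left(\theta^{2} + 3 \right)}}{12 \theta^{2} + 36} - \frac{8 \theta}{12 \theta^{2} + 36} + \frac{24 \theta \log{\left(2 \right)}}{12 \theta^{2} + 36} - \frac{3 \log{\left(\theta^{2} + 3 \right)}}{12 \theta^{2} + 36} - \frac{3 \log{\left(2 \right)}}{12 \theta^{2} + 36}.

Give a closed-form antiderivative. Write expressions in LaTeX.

An antiderivative is F(\theta) = \frac{2 \theta^{4} \log{\left(2 \theta^{2} + 6 \right)}}{3} - \frac{5 \theta^{3} \log{\left(2 \theta^{2} + 6 \right)}}{12} + \frac{\theta^{2} \log{\left(2 \theta^{2} + 6 \right)}}{3} - \frac{\theta \log{\left(2 \theta^{2} + 6 \right)}}{12} - \frac{\log{\left(2 \theta^{2} + 6 \right)}}{3}.

f has the shape u'v + uv' for u = \frac{2 \theta^{4}}{3} - \frac{5 \theta^{3}}{12} + \frac{\theta^{2}}{3} - \frac{\theta}{12} - \frac{1}{3} and v = \log{\left(2 \theta^{2} + 6 \right)} — it is the derivative of the product u*v.
Check: d/d\theta[\frac{2 \theta^{4} \log{\left(2 \theta^{2} + 6 \right)}}{3} - \frac{5 \theta^{3} \log{\left(2 \theta^{2} + 6 \right)}}{12} + \frac{\theta^{2} \log{\left(2 \theta^{2} + 6 \right)}}{3} - \frac{\theta \log{\left(2 \theta^{2} + 6 \right)}}{12} - \frac{\log{\left(2 \theta^{2} + 6 \right)}}{3}] = \frac{32 \theta^{5} \log{\left(\theta^{2} + 3 \right)} + 16 \theta^{5} + 32 \theta^{5} \log{\left(2 \right)} - 15 \theta^{4} \log{\left(\theta^{2} + 3 \right)} - 15 \theta^{4} \log{\left(2 \right)} - 10 \theta^{4} + 104 \theta^{3} \log{\left(\theta^{2} + 3 \right)} + 8 \theta^{3} + 104 \theta^{3} \log{\left(2 \right)} - 46 \theta^{2} \log{\left(\theta^{2} + 3 \right)} - 46 \theta^{2} \log{\left(2 \right)} - 2 \theta^{2} + 24 \theta \log{\left(\theta^{2} + 3 \right)} - 8 \theta + 24 \theta \log{\left(2 \right)} - 3 \log{\left(\theta^{2} + 3 \right)} - 3 \log{\left(2 \right)}}{12 \theta^{2} + 36}, which equals f(\theta).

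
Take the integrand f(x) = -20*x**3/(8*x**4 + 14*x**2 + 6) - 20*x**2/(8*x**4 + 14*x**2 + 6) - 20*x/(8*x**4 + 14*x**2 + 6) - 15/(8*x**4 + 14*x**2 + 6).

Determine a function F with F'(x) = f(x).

An antiderivative is F(x) = -5*log(2*x**2 + 3/2)/4 - 5*atan(x)/2.

The integrand splits into summands that can be handled one at a time.
Check: d/dx[-5*log(2*x**2 + 3/2)/4 - 5*atan(x)/2] = (-20*x**3 - 20*x**2 - 20*x - 15)/(8*x**4 + 14*x**2 + 6), which equals f(x).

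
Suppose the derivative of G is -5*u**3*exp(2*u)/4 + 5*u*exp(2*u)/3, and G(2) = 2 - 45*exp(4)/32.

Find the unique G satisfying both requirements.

G'(u) has the shape v'r + vr' for v = -5*u**3/8 + 15*u**2/16 - 5*u/48 + 5/96 and r = exp(2*u) — it is the derivative of the product v*r.
A general antiderivative is (-60*u**3 + 90*u**2 - 10*u + 5)*exp(2*u)/96 + C.
The condition gives C = 2 - 45*exp(4)/32 - (-45*exp(4)/32) = 2.
So G(u) = (-60*u**3 + 90*u**2 - 10*u + 5)*exp(2*u)/96 + 2.
Check: d/du[(-60*u**3 + 90*u**2 - 10*u + 5)*exp(2*u)/96 + 2] = -5*u**3*exp(2*u)/4 + 5*u*exp(2*u)/3 = G'(u).

G(u) = (-60*u**3 + 90*u**2 - 10*u + 5)*exp(2*u)/96 + 2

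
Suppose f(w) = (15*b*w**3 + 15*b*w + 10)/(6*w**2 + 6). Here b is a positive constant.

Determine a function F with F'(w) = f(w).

Since d/dw undoes antidifferentiation here, F'(w) = f(w) is required of F(w).
Check: d/dw[5*b*w**2/4 + 5*atan(w)/3] = (15*b*w**3 + 15*b*w + 10)/(6*w**2 + 6) = f(w).

An antiderivative is F(w) = 5*b*w**2/4 + 5*atan(w)/3.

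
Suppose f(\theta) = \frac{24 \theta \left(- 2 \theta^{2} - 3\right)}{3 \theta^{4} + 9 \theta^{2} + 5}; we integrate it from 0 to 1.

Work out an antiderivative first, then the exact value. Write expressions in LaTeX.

Antiderivative: F(\theta) = - 4 \log{\left(\theta^{4} + 3 \theta^{2} + \frac{5}{3} \right)}; value = - 4 \log{\left(\frac{17}{3} \right)} + 4 \log{\left(\frac{5}{3} \right)}

f matches the chain-rule pattern g'(h)*h' with inner function h(\theta) = \theta^{4} + 3 \theta^{2} + \frac{5}{3}; substituting u = h(\theta) collapses the integral.
F(\theta) = - 4 \log{\left(\theta^{4} + 3 \theta^{2} + \frac{5}{3} \right)} is an antiderivative of f.
Check: d/d\theta[- 4 \log{\left(\theta^{4} + 3 \theta^{2} + \frac{5}{3} \right)}] = \frac{- 48 \theta^{3} - 72 \theta}{3 \theta^{4} + 9 \theta^{2} + 5}, which equals f(\theta).
F(1) = - 4 \log{\left(\frac{17}{3} \right)}; F(0) = - 4 \log{\left(\frac{5}{3} \right)}.
Integral = F(1) - F(0) = - 4 \log{\left(\frac{17}{3} \right)} + 4 \log{\left(\frac{5}{3} \right)}.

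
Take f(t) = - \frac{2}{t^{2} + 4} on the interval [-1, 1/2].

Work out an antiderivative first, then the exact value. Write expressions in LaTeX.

Since d/dt undoes antidifferentiation here, F'(t) = f(t) is required of F(t).
F(t) = - \operatorname{atan}{\left(\frac{t}{2} \right)} is an antiderivative of f.
Check: d/dt[- \operatorname{atan}{\left(\frac{t}{2} \right)}] = - \frac{2}{t^{2} + 4} = f(t).
F(1/2) = - \operatorname{atan}{\left(\frac{1}{4} \right)}; F(-1) = \operatorname{atan}{\left(\frac{1}{2} \right)}.
Integral = F(1/2) - F(-1) = - \operatorname{atan}{\left(\frac{1}{2} \right)} - \operatorname{atan}{\left(\frac{1}{4} \right)}.

Antiderivative: F(t) = - \operatorname{atan}{\left(\frac{t}{2} \right)}; value = - \operatorname{atan}{\left(\frac{1}{2} \right)} - \operatorname{atan}{\left(\frac{1}{4} \right)}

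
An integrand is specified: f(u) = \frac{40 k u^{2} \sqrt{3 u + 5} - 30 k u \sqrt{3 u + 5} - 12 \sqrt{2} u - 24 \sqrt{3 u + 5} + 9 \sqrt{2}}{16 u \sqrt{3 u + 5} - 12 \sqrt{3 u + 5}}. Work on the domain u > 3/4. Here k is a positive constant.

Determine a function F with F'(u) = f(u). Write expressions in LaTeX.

Differentiate the proposed F(u) back; it has to land on f(u) exactly.
Check: d/du[\frac{5 k u^{2}}{4} - \frac{\sqrt{2} \sqrt{3 u + 5}}{2} - \frac{3 \log{\left(2 u - \frac{3}{2} \right)}}{2}] = \frac{40 k u^{2} \sqrt{3 u + 5} - 30 k u \sqrt{3 u + 5} - 12 \sqrt{2} u - 24 \sqrt{3 u + 5} + 9 \sqrt{2}}{16 u \sqrt{3 u + 5} - 12 \sqrt{3 u + 5}} = f(u).

An antiderivative is F(u) = \frac{5 k u^{2}}{4} - \frac{\sqrt{2} \sqrt{3 u + 5}}{2} - \frac{3 \log{\left(2 u - \frac{3}{2} \right)}}{2}.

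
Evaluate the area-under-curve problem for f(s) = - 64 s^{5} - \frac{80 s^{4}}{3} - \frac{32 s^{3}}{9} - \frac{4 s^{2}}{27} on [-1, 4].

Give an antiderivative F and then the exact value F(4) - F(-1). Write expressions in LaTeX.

The substitution u = 2 s^{2} + \frac{s}{3} works: f is exactly (dF/du)*(du/ds) for that inner function.
F(s) = - \frac{32 s^{6}}{3} - \frac{16 s^{5}}{3} - \frac{8 s^{4}}{9} - \frac{4 s^{3}}{81} is an antiderivative of f.
Check: d/ds[- \frac{32 s^{6}}{3} - \frac{16 s^{5}}{3} - \frac{8 s^{4}}{9} - \frac{4 s^{3}}{81}] = - 64 s^{5} - \frac{80 s^{4}}{3} - \frac{32 s^{3}}{9} - \frac{4 s^{2}}{27} = f(s).
F(4) = - \frac{4000000}{81}; F(-1) = - \frac{500}{81}.
Integral = F(4) - F(-1) = - \frac{3999500}{81}.

Antiderivative: F(s) = - \frac{32 s^{6}}{3} - \frac{16 s^{5}}{3} - \frac{8 s^{4}}{9} - \frac{4 s^{3}}{81}; value = - \frac{3999500}{81}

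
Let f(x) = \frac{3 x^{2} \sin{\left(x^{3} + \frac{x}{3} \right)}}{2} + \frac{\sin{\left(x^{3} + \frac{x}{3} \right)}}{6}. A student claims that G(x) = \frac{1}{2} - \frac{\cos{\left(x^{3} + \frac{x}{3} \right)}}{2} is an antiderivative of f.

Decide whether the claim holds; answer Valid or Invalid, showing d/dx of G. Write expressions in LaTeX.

Valid: G'(x) = f(x).

d/dx[G] = \frac{3 x^{2} \sin{\left(x^{3} + \frac{x}{3} \right)}}{2} + \frac{\sin{\left(x^{3} + \frac{x}{3} \right)}}{6}
This equals f(x) exactly, so the claim holds.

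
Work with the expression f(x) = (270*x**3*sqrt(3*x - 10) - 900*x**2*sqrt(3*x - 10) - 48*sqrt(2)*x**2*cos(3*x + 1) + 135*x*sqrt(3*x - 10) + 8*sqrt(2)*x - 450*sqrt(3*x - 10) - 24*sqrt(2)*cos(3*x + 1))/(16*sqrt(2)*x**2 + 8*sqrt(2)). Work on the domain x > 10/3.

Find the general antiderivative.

F(x) = (3*sqrt(2)*(3*x - 10)**(5/2) + 2*log(2*x**2 + 1) - 8*sin(3*x + 1))/8 + C

Since d/dx undoes antidifferentiation here, F'(x) = f(x) is required of F(x).
Check: d/dx[(3*sqrt(2)*(3*x - 10)**(5/2) + 2*log(2*x**2 + 1) - 8*sin(3*x + 1))/8] = (270*sqrt(2)*x**3*sqrt(3*x - 10) - 900*sqrt(2)*x**2*sqrt(3*x - 10) - 96*x**2*cos(3*x + 1) + 135*sqrt(2)*x*sqrt(3*x - 10) + 16*x - 450*sqrt(2)*sqrt(3*x - 10) - 48*cos(3*x + 1))/(32*x**2 + 16), which equals f(x).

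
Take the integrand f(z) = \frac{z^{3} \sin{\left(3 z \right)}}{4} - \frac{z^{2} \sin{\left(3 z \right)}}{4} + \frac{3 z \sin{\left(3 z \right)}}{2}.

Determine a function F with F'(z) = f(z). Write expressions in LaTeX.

An antiderivative is F(z) = \frac{- 9 z^{3} \cos{\left(3 z \right)} + 9 z^{2} \sin{\left(3 z \right)} + 9 z^{2} \cos{\left(3 z \right)} - 6 z \sin{\left(3 z \right)} - 48 z \cos{\left(3 z \right)} + 16 \sin{\left(3 z \right)} - 2 \cos{\left(3 z \right)}}{108}.

Integrate term by term and add the pieces.
Check: d/dz[\frac{- 9 z^{3} \cos{\left(3 z \right)} + 9 z^{2} \sin{\left(3 z \right)} + 9 z^{2} \cos{\left(3 z \right)} - 6 z \sin{\left(3 z \right)} - 48 z \cos{\left(3 z \right)} + 16 \sin{\left(3 z \right)} - 2 \cos{\left(3 z \right)}}{108}] = \frac{z^{3} \sin{\left(3 z \right)}}{4} - \frac{z^{2} \sin{\left(3 z \right)}}{4} + \frac{3 z \sin{\left(3 z \right)}}{2} = f(z).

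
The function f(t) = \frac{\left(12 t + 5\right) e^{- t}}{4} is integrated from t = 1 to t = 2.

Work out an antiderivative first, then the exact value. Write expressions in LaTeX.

f has the shape u'v + uv' for u = - 3 t - \frac{17}{4} and v = e^{- t} — it is the derivative of the product u*v.
F(t) = - 3 t e^{- t} - \frac{17 e^{- t}}{4} is an antiderivative of f.
Check: d/dt[- 3 t e^{- t} - \frac{17 e^{- t}}{4}] = \frac{\left(12 t + 5\right) e^{- t}}{4} = f(t).
F(2) = - \frac{41}{4 e^{2}}; F(1) = - \frac{29}{4 e}.
Integral = F(2) - F(1) = - \frac{41}{4 e^{2}} + \frac{29}{4 e}.

Antiderivative: F(t) = - 3 t e^{- t} - \frac{17 e^{- t}}{4}; value = - \frac{41}{4 e^{2}} + \frac{29}{4 e}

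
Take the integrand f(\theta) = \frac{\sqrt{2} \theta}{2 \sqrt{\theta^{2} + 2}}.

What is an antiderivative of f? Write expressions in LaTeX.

An antiderivative is F(\theta) = \frac{\sqrt{2} \sqrt{\theta^{2} + 2}}{2}.

The substitution u = \frac{\theta^{2}}{2} + 1 works: f is exactly (dF/du)*(du/d\theta) for that inner function.
Check: d/d\theta[\frac{\sqrt{2} \sqrt{\theta^{2} + 2}}{2}] = \frac{\sqrt{2} \theta}{2 \sqrt{\theta^{2} + 2}} = f(\theta).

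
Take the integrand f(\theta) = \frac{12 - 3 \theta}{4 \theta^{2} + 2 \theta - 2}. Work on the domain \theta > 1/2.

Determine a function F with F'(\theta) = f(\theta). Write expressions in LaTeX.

An antiderivative is F(\theta) = \frac{7 \log{\left(\theta - \frac{1}{2} \right)}}{4} - \frac{5 \log{\left(\theta + 1 \right)}}{2}.

Factor the denominator (2 \left(\theta + 1\right) \left(2 \theta - 1\right)) and decompose: f = \frac{7}{2 \left(2 \theta - 1\right)} - \frac{5}{2 \left(\theta + 1\right)}; each piece integrates to a log, atan, or power term.
Check: d/d\theta[\frac{7 \log{\left(\theta - \frac{1}{2} \right)}}{4} - \frac{5 \log{\left(\theta + 1 \right)}}{2}] = \frac{12 - 3 \theta}{4 \theta^{2} + 2 \theta - 2} = f(\theta).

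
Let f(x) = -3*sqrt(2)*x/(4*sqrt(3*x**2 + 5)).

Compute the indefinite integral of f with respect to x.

The substitution u = 3*x**2/2 + 5/2 works: f is exactly (dF/du)*(du/dx) for that inner function.
Check: d/dx[-sqrt(3*x**2/2 + 5/2)/2] = -3*sqrt(2)*x/(4*sqrt(3*x**2 + 5)) = f(x).

F(x) = -sqrt(3*x**2/2 + 5/2)/2 + C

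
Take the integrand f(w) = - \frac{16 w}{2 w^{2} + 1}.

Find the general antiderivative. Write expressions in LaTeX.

F(w) = - 4 \log{\left(2 w^{2} + 1 \right)} + C

The substitution u = 2 w^{2} + 1 works: f is exactly (dF/du)*(du/dw) for that inner function.
Check: d/dw[- 4 \log{\left(2 w^{2} + 1 \right)}] = - \frac{16 w}{2 w^{2} + 1} = f(w).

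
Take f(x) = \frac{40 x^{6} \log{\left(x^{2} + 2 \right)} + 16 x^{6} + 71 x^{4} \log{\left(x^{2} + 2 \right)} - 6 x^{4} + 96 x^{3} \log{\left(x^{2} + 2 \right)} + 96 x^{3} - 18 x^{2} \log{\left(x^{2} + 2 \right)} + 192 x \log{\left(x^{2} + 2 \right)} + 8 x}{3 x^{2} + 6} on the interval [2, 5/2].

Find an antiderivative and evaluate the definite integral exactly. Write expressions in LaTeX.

Recognize the product-rule pattern: f = u'v + uv' with u = \frac{8 x^{5}}{3} - x^{3} + 16 x^{2} + \frac{4}{3}, v = \log{\left(x^{2} + 2 \right)}, so integration by parts undoes it.
F(x) = \frac{8 x^{5} \log{\left(x^{2} + 2 \right)}}{3} - x^{3} \log{\left(x^{2} + 2 \right)} + 16 x^{2} \log{\left(x^{2} + 2 \right)} + \frac{4 \log{\left(x^{2} + 2 \right)}}{3} is an antiderivative of f.
Check: d/dx[\frac{8 x^{5} \log{\left(x^{2} + 2 \right)}}{3} - x^{3} \log{\left(x^{2} + 2 \right)} + 16 x^{2} \log{\left(x^{2} + 2 \right)} + \frac{4 \log{\left(x^{2} + 2 \right)}}{3}] = \frac{40 x^{6} \log{\left(x^{2} + 2 \right)} + 16 x^{6} + 71 x^{4} \log{\left(x^{2} + 2 \right)} - 6 x^{4} + 96 x^{3} \log{\left(x^{2} + 2 \right)} + 96 x^{3} - 18 x^{2} \log{\left(x^{2} + 2 \right)} + 192 x \log{\left(x^{2} + 2 \right)} + 8 x}{3 x^{2} + 6} = f(x).
F(5/2) = \frac{2769 \log{\left(\frac{33}{4} \right)}}{8}; F(2) = \frac{428 \log{\left(6 \right)}}{3}.
Integral = F(5/2) - F(2) = - \frac{428 \log{\left(6 \right)}}{3} + \frac{2769 \log{\left(\frac{33}{4} \right)}}{8}.

Antiderivative: F(x) = \frac{8 x^{5} \log{\left(x^{2} + 2 \right)}}{3} - x^{3} \log{\left(x^{2} + 2 \right)} + 16 x^{2} \log{\left(x^{2} + 2 \right)} + \frac{4 \log{\left(x^{2} + 2 \right)}}{3}; value = - \frac{428 \log{\left(6 \right)}}{3} + \frac{2769 \log{\left(\frac{33}{4} \right)}}{8}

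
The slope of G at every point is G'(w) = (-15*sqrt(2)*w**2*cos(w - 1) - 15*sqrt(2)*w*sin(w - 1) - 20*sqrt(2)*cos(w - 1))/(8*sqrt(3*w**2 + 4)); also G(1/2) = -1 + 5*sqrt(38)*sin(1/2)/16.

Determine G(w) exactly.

G(w) = -(5*sqrt(2)*sqrt(3*w**2 + 4)*sin(w - 1) + 8)/8

Recognize the product-rule pattern: G'(w) = u'v + uv' with u = -5*sqrt(3*w**2/2 + 2)/4, v = sin(w - 1), so integration by parts undoes it.
A general antiderivative is -5*sqrt(3*w**2/2 + 2)*sin(w - 1)/4 + C.
The condition gives C = -1 + 5*sqrt(38)*sin(1/2)/16 - (5*sqrt(38)*sin(1/2)/16) = -1.
So G(w) = -(5*sqrt(2)*sqrt(3*w**2 + 4)*sin(w - 1) + 8)/8.
Check: d/dw[-(5*sqrt(2)*sqrt(3*w**2 + 4)*sin(w - 1) + 8)/8] = (-15*sqrt(2)*w**2*cos(w - 1) - 15*sqrt(2)*w*sin(w - 1) - 20*sqrt(2)*cos(w - 1))/(8*sqrt(3*w**2 + 4)) = G'(w).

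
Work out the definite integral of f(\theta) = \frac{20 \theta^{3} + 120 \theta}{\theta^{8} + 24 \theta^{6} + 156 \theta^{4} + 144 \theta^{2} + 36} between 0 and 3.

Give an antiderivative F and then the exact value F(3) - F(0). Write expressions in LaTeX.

The substitution u = \frac{\theta^{4}}{3} + 4 \theta^{2} + 2 works: f is exactly (dF/du)*(du/d\theta) for that inner function.
F(\theta) = - \frac{5}{\theta^{4} + 12 \theta^{2} + 6} is an antiderivative of f.
Check: d/d\theta[- \frac{5}{\theta^{4} + 12 \theta^{2} + 6}] = \frac{20 \theta^{3} + 120 \theta}{\theta^{8} + 24 \theta^{6} + 156 \theta^{4} + 144 \theta^{2} + 36} = f(\theta).
F(3) = - \frac{1}{39}; F(0) = - \frac{5}{6}.
Integral = F(3) - F(0) = \frac{21}{26}.

Antiderivative: F(\theta) = - \frac{5}{\theta^{4} + 12 \theta^{2} + 6}; value = \frac{21}{26}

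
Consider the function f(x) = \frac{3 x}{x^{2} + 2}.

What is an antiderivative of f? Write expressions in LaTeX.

f matches the chain-rule pattern g'(h)*h' with inner function h(x) = x^{2} + 2; substituting u = h(x) collapses the integral.
Check: d/dx[\frac{3 \log{\left(x^{2} + 2 \right)}}{2}] = \frac{3 x}{x^{2} + 2} = f(x).

An antiderivative is F(x) = \frac{3 \log{\left(x^{2} + 2 \right)}}{2}.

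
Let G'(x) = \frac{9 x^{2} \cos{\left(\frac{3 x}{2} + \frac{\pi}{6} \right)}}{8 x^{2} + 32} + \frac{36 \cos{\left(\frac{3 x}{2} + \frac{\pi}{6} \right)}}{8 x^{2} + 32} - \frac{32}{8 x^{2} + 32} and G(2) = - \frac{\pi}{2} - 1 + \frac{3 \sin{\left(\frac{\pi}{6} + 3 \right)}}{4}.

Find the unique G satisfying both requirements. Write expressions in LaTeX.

G(x) = - \frac{- 3 \sin{\left(\frac{3 x}{2} + \frac{\pi}{6} \right)} + 8 \operatorname{atan}{\left(\frac{x}{2} \right)} + 4}{4}

Integrate term by term and add the pieces.
A general antiderivative is \frac{3 \sin{\left(\frac{3 x}{2} + \frac{\pi}{6} \right)}}{4} - 2 \operatorname{atan}{\left(\frac{x}{2} \right)} + C.
The condition gives C = - \frac{\pi}{2} - 1 + \frac{3 \sin{\left(\frac{\pi}{6} + 3 \right)}}{4} - (- \frac{\pi}{2} + \frac{3 \sin{\left(\frac{\pi}{6} + 3 \right)}}{4}) = -1.
So G(x) = - \frac{- 3 \sin{\left(\frac{3 x}{2} + \frac{\pi}{6} \right)} + 8 \operatorname{atan}{\left(\frac{x}{2} \right)} + 4}{4}.
Check: d/dx[- \frac{- 3 \sin{\left(\frac{3 x}{2} + \frac{\pi}{6} \right)} + 8 \operatorname{atan}{\left(\frac{x}{2} \right)} + 4}{4}] = \frac{9 x^{2} \cos{\left(\frac{3 x}{2} + \frac{\pi}{6} \right)} + 36 \cos{\left(\frac{3 x}{2} + \frac{\pi}{6} \right)} - 32}{8 x^{2} + 32}, which equals G'(x).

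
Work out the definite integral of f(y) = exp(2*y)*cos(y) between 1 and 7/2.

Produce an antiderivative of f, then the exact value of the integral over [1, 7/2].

Antiderivative: F(y) = exp(2*y)*sin(y)/5 + 2*exp(2*y)*cos(y)/5; value = 2*exp(7)*cos(7/2)/5 + exp(7)*sin(7/2)/5 - 2*exp(2)*cos(1)/5 - exp(2)*sin(1)/5

A candidate is checked by its d/dy: the result must match f(y).
F(y) = exp(2*y)*sin(y)/5 + 2*exp(2*y)*cos(y)/5 is an antiderivative of f.
Check: d/dy[exp(2*y)*sin(y)/5 + 2*exp(2*y)*cos(y)/5] = exp(2*y)*cos(y) = f(y).
F(7/2) = 2*exp(7)*cos(7/2)/5 + exp(7)*sin(7/2)/5; F(1) = exp(2)*sin(1)/5 + 2*exp(2)*cos(1)/5.
Integral = F(7/2) - F(1) = 2*exp(7)*cos(7/2)/5 + exp(7)*sin(7/2)/5 - 2*exp(2)*cos(1)/5 - exp(2)*sin(1)/5.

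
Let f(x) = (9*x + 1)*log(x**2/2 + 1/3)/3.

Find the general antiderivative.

Whatever form F(x) takes, F'(x) = f(x) is non-negotiable.
Check: d/dx[3*x**2*log(3*x**2 + 2)/2 - 3*x**2*log(6)/2 - 3*x**2/2 + x*log(3*x**2 + 2)/3 - 2*x/3 - x*log(6)/3 + log(x**2 + 2/3) + 2*sqrt(6)*atan(sqrt(6)*x/2)/9] = 3*x*log(3*x**2 + 2) - 3*x*log(6) + log(3*x**2 + 2)/3 - log(6)/3, which equals f(x).

F(x) = 3*x**2*log(3*x**2 + 2)/2 - 3*x**2*log(6)/2 - 3*x**2/2 + x*log(3*x**2 + 2)/3 - 2*x/3 - x*log(6)/3 + log(x**2 + 2/3) + 2*sqrt(6)*atan(sqrt(6)*x/2)/9 + C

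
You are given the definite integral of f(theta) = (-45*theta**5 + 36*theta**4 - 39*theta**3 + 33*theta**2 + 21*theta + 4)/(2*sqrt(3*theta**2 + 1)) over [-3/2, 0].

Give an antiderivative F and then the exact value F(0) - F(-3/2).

f has the shape u'v + uv' for u = 3*sqrt(3*theta**2 + 1)/2 and v = -theta**4 + theta**3 - theta**2 + 4*theta/3 + 3 — it is the derivative of the product u*v.
F(theta) = -3*theta**4*sqrt(3*theta**2 + 1)/2 + 3*theta**3*sqrt(3*theta**2 + 1)/2 - 3*theta**2*sqrt(3*theta**2 + 1)/2 + 2*theta*sqrt(3*theta**2 + 1) + 9*sqrt(3*theta**2 + 1)/2 is an antiderivative of f.
Check: d/dtheta[-3*theta**4*sqrt(3*theta**2 + 1)/2 + 3*theta**3*sqrt(3*theta**2 + 1)/2 - 3*theta**2*sqrt(3*theta**2 + 1)/2 + 2*theta*sqrt(3*theta**2 + 1) + 9*sqrt(3*theta**2 + 1)/2] = (-45*theta**5 + 36*theta**4 - 39*theta**3 + 33*theta**2 + 21*theta + 4)/(2*sqrt(3*theta**2 + 1)) = f(theta).
F(0) = 9/2; F(-3/2) = -465*sqrt(31)/64.
Integral = F(0) - F(-3/2) = 9/2 + 465*sqrt(31)/64.

Antiderivative: F(theta) = -3*theta**4*sqrt(3*theta**2 + 1)/2 + 3*theta**3*sqrt(3*theta**2 + 1)/2 - 3*theta**2*sqrt(3*theta**2 + 1)/2 + 2*theta*sqrt(3*theta**2 + 1) + 9*sqrt(3*theta**2 + 1)/2; value = 9/2 + 465*sqrt(31)/64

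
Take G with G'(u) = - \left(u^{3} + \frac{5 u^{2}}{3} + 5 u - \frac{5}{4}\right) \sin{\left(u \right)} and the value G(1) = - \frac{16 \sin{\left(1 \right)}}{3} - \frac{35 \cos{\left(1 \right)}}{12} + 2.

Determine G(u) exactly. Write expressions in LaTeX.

For G(u) to be correct, d/du[G] must agree with the stated G'(u) identically.
A general antiderivative is u^{3} \cos{\left(u \right)} - 3 u^{2} \sin{\left(u \right)} + \frac{5 u^{2} \cos{\left(u \right)}}{3} - \frac{10 u \sin{\left(u \right)}}{3} - u \cos{\left(u \right)} + \sin{\left(u \right)} - \frac{55 \cos{\left(u \right)}}{12} + C.
The condition gives C = - \frac{16 \sin{\left(1 \right)}}{3} - \frac{35 \cos{\left(1 \right)}}{12} + 2 - (- \frac{16 \sin{\left(1 \right)}}{3} - \frac{35 \cos{\left(1 \right)}}{12}) = 2.
So G(u) = \frac{12 u^{3} \cos{\left(u \right)} - 36 u^{2} \sin{\left(u \right)} + 20 u^{2} \cos{\left(u \right)} - 40 u \sin{\left(u \right)} - 12 u \cos{\left(u \right)} + 12 \sin{\left(u \right)} - 55 \cos{\left(u \right)} + 24}{12}.
Check: d/du[\frac{12 u^{3} \cos{\left(u \right)} - 36 u^{2} \sin{\left(u \right)} + 20 u^{2} \cos{\left(u \right)} - 40 u \sin{\left(u \right)} - 12 u \cos{\left(u \right)} + 12 \sin{\left(u \right)} - 55 \cos{\left(u \right)} + 24}{12}] = - u^{3} \sin{\left(u \right)} - \frac{5 u^{2} \sin{\left(u \right)}}{3} - 5 u \sin{\left(u \right)} + \frac{5 \sin{\left(u \right)}}{4}, which equals G'(u).

G(u) = \frac{12 u^{3} \cos{\left(u \right)} - 36 u^{2} \sin{\left(u \right)} + 20 u^{2} \cos{\left(u \right)} - 40 u \sin{\left(u \right)} - 12 u \cos{\left(u \right)} + 12 \sin{\left(u \right)} - 55 \cos{\left(u \right)} + 24}{12}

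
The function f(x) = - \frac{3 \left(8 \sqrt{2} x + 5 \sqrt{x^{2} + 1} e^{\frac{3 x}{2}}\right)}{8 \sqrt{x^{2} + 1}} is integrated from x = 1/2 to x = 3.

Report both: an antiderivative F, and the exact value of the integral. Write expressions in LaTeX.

Antiderivative: F(x) = - 3 \sqrt{2} \sqrt{x^{2} + 1} - \frac{5 e^{\frac{3 x}{2}}}{4}; value = - \frac{5 e^{\frac{9}{2}}}{4} - 6 \sqrt{5} + \frac{5 e^{\frac{3}{4}}}{4} + \frac{3 \sqrt{10}}{2}

Differentiate the proposed F(x) back; it has to land on f(x) exactly.
F(x) = - 3 \sqrt{2} \sqrt{x^{2} + 1} - \frac{5 e^{\frac{3 x}{2}}}{4} is an antiderivative of f.
Check: d/dx[- 3 \sqrt{2} \sqrt{x^{2} + 1} - \frac{5 e^{\frac{3 x}{2}}}{4}] = \frac{- 24 \sqrt{2} x - 15 \sqrt{x^{2} + 1} e^{\frac{3 x}{2}}}{8 \sqrt{x^{2} + 1}}, which equals f(x).
F(3) = - \frac{5 e^{\frac{9}{2}}}{4} - 6 \sqrt{5}; F(1/2) = - \frac{3 \sqrt{10}}{2} - \frac{5 e^{\frac{3}{4}}}{4}.
Integral = F(3) - F(1/2) = - \frac{5 e^{\frac{9}{2}}}{4} - 6 \sqrt{5} + \frac{5 e^{\frac{3}{4}}}{4} + \frac{3 \sqrt{10}}{2}.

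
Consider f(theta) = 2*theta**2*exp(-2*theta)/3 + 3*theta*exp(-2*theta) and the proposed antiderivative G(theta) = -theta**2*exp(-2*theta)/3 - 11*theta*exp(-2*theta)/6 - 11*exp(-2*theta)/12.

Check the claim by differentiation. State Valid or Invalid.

d/dtheta[G] = (2*theta**2 + 9*theta)*exp(-2*theta)/3
This equals f(theta) exactly, so the claim holds.

Valid - differentiating G returns exactly f.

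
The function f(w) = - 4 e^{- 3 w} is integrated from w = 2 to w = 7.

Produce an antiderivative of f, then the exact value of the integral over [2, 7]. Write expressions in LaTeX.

Antiderivative: F(w) = \frac{4 e^{- 3 w}}{3}; value = - \frac{4}{3 e^{6}} + \frac{4}{3 e^{21}}

Whatever form F(w) takes, F'(w) = f(w) is non-negotiable.
F(w) = \frac{4 e^{- 3 w}}{3} is an antiderivative of f.
Check: d/dw[\frac{4 e^{- 3 w}}{3}] = - 4 e^{- 3 w} = f(w).
F(7) = \frac{4}{3 e^{21}}; F(2) = \frac{4}{3 e^{6}}.
Integral = F(7) - F(2) = - \frac{4}{3 e^{6}} + \frac{4}{3 e^{21}}.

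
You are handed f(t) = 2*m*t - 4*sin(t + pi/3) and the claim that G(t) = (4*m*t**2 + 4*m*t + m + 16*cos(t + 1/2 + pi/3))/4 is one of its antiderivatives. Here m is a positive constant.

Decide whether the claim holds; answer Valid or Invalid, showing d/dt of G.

Invalid: d/dt[G] - f = m + 4*sin(t + pi/3) - 4*sin(t + 1/2 + pi/3), which is not 0.

d/dt[G] = 2*m*t + m - 4*sin(t + 1/2 + pi/3)
d/dt[G] - f(t) = m + 4*sin(t + pi/3) - 4*sin(t + 1/2 + pi/3) != 0.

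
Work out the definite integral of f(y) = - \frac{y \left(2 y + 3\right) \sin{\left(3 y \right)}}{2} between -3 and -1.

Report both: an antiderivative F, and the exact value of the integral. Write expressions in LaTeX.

Antiderivative: F(y) = \frac{y^{2} \cos{\left(3 y \right)}}{3} - \frac{2 y \sin{\left(3 y \right)}}{9} + \frac{y \cos{\left(3 y \right)}}{2} - \frac{\sin{\left(3 y \right)}}{6} - \frac{2 \cos{\left(3 y \right)}}{27}; value = - \frac{\sin{\left(3 \right)}}{18} + \frac{\sin{\left(9 \right)}}{2} - \frac{13 \cos{\left(3 \right)}}{54} - \frac{77 \cos{\left(9 \right)}}{54}

Whatever form F(y) takes, F'(y) = f(y) is non-negotiable.
F(y) = \frac{y^{2} \cos{\left(3 y \right)}}{3} - \frac{2 y \sin{\left(3 y \right)}}{9} + \frac{y \cos{\left(3 y \right)}}{2} - \frac{\sin{\left(3 y \right)}}{6} - \frac{2 \cos{\left(3 y \right)}}{27} is an antiderivative of f.
Check: d/dy[\frac{y^{2} \cos{\left(3 y \right)}}{3} - \frac{2 y \sin{\left(3 y \right)}}{9} + \frac{y \cos{\left(3 y \right)}}{2} - \frac{\sin{\left(3 y \right)}}{6} - \frac{2 \cos{\left(3 y \right)}}{27}] = - y^{2} \sin{\left(3 y \right)} - \frac{3 y \sin{\left(3 y \right)}}{2}, which equals f(y).
F(-1) = - \frac{\sin{\left(3 \right)}}{18} - \frac{13 \cos{\left(3 \right)}}{54}; F(-3) = \frac{77 \cos{\left(9 \right)}}{54} - \frac{\sin{\left(9 \right)}}{2}.
Integral = F(-1) - F(-3) = - \frac{\sin{\left(3 \right)}}{18} + \frac{\sin{\left(9 \right)}}{2} - \frac{13 \cos{\left(3 \right)}}{54} - \frac{77 \cos{\left(9 \right)}}{54}.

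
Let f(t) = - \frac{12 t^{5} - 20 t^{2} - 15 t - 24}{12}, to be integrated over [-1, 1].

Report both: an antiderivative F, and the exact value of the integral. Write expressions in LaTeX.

Antiderivative: F(t) = - \frac{t^{6}}{6} + \frac{5 t^{3}}{9} + \frac{5 t^{2}}{8} + 2 t; value = \frac{46}{9}

Recover f(t) by differentiating a candidate F(t); any mismatch rules it out.
F(t) = - \frac{t^{6}}{6} + \frac{5 t^{3}}{9} + \frac{5 t^{2}}{8} + 2 t is an antiderivative of f.
Check: d/dt[- \frac{t^{6}}{6} + \frac{5 t^{3}}{9} + \frac{5 t^{2}}{8} + 2 t] = - t^{5} + \frac{5 t^{2}}{3} + \frac{5 t}{4} + 2, which equals f(t).
F(1) = \frac{217}{72}; F(-1) = - \frac{151}{72}.
Integral = F(1) - F(-1) = \frac{46}{9}.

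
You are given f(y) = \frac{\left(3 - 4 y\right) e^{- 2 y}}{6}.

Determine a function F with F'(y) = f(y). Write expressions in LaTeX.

f has the shape u'v + uv' for u = \frac{y}{3} - \frac{1}{12} and v = e^{- 2 y} — it is the derivative of the product u*v.
Check: d/dy[\frac{\left(4 y - 1\right) e^{- 2 y}}{12}] = \frac{\left(3 - 4 y\right) e^{- 2 y}}{6} = f(y).

An antiderivative is F(y) = \frac{\left(4 y - 1\right) e^{- 2 y}}{12}.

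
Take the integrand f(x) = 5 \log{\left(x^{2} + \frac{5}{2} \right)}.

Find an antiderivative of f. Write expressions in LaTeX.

An antiderivative is F(x) = 5 \left(x \log{\left(x^{2} + \frac{5}{2} \right)} - 2 x + \sqrt{10} \operatorname{atan}{\left(\frac{\sqrt{10} x}{5} \right)}\right).

A candidate is checked by its d/dx: the result must match f(x).
Check: d/dx[5 \left(x \log{\left(x^{2} + \frac{5}{2} \right)} - 2 x + \sqrt{10} \operatorname{atan}{\left(\frac{\sqrt{10} x}{5} \right)}\right)] = 5 \log{\left(x^{2} + \frac{5}{2} \right)} = f(x).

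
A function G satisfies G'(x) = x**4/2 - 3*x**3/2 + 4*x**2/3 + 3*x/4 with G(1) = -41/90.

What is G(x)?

Integrate term by term and add the pieces.
A general antiderivative is x**5/10 - 3*x**4/8 + 4*x**3/9 + 3*x**2/8 + C.
The condition gives C = -41/90 - (49/90) = -1.
So G(x) = x**5/10 - 3*x**4/8 + 4*x**3/9 + 3*x**2/8 - 1.
Check: d/dx[x**5/10 - 3*x**4/8 + 4*x**3/9 + 3*x**2/8 - 1] = x**4/2 - 3*x**3/2 + 4*x**2/3 + 3*x/4 = G'(x).

G(x) = x**5/10 - 3*x**4/8 + 4*x**3/9 + 3*x**2/8 - 1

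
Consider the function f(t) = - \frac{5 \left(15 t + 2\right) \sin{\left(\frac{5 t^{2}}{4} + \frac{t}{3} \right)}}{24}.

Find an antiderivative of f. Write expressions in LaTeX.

f matches the chain-rule pattern g'(h)*h' with inner function h(t) = \frac{5 t^{2}}{4} + \frac{t}{3}; substituting u = h(t) collapses the integral.
Check: d/dt[\frac{5 \cos{\left(\frac{5 t^{2}}{4} + \frac{t}{3} \right)}}{4}] = - \frac{25 t \sin{\left(\frac{5 t^{2}}{4} + \frac{t}{3} \right)}}{8} - \frac{5 \sin{\left(\frac{5 t^{2}}{4} + \frac{t}{3} \right)}}{12}, which equals f(t).

An antiderivative is F(t) = \frac{5 \cos{\left(\frac{5 t^{2}}{4} + \frac{t}{3} \right)}}{4}.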